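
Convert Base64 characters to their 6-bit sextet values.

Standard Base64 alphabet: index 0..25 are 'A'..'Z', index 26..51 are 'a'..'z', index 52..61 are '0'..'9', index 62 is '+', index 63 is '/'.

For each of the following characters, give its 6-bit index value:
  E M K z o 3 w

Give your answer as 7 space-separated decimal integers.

Answer: 4 12 10 51 40 55 48

Derivation:
'E': A..Z range, ord('E') − ord('A') = 4
'M': A..Z range, ord('M') − ord('A') = 12
'K': A..Z range, ord('K') − ord('A') = 10
'z': a..z range, 26 + ord('z') − ord('a') = 51
'o': a..z range, 26 + ord('o') − ord('a') = 40
'3': 0..9 range, 52 + ord('3') − ord('0') = 55
'w': a..z range, 26 + ord('w') − ord('a') = 48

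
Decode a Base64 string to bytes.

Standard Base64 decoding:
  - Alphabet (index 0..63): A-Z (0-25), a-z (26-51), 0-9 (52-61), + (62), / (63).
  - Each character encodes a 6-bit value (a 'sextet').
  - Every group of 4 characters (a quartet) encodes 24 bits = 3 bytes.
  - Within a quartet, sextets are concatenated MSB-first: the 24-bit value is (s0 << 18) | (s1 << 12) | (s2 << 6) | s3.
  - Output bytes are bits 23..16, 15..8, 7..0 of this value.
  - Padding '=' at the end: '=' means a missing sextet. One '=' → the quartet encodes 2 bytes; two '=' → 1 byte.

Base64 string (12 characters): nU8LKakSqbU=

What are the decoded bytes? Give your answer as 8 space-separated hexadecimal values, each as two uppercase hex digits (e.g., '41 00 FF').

Answer: 9D 4F 0B 29 A9 12 A9 B5

Derivation:
After char 0 ('n'=39): chars_in_quartet=1 acc=0x27 bytes_emitted=0
After char 1 ('U'=20): chars_in_quartet=2 acc=0x9D4 bytes_emitted=0
After char 2 ('8'=60): chars_in_quartet=3 acc=0x2753C bytes_emitted=0
After char 3 ('L'=11): chars_in_quartet=4 acc=0x9D4F0B -> emit 9D 4F 0B, reset; bytes_emitted=3
After char 4 ('K'=10): chars_in_quartet=1 acc=0xA bytes_emitted=3
After char 5 ('a'=26): chars_in_quartet=2 acc=0x29A bytes_emitted=3
After char 6 ('k'=36): chars_in_quartet=3 acc=0xA6A4 bytes_emitted=3
After char 7 ('S'=18): chars_in_quartet=4 acc=0x29A912 -> emit 29 A9 12, reset; bytes_emitted=6
After char 8 ('q'=42): chars_in_quartet=1 acc=0x2A bytes_emitted=6
After char 9 ('b'=27): chars_in_quartet=2 acc=0xA9B bytes_emitted=6
After char 10 ('U'=20): chars_in_quartet=3 acc=0x2A6D4 bytes_emitted=6
Padding '=': partial quartet acc=0x2A6D4 -> emit A9 B5; bytes_emitted=8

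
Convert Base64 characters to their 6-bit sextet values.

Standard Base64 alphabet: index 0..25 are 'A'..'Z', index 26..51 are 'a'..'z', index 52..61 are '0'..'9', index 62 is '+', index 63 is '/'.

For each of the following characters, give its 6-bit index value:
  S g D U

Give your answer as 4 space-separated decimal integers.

'S': A..Z range, ord('S') − ord('A') = 18
'g': a..z range, 26 + ord('g') − ord('a') = 32
'D': A..Z range, ord('D') − ord('A') = 3
'U': A..Z range, ord('U') − ord('A') = 20

Answer: 18 32 3 20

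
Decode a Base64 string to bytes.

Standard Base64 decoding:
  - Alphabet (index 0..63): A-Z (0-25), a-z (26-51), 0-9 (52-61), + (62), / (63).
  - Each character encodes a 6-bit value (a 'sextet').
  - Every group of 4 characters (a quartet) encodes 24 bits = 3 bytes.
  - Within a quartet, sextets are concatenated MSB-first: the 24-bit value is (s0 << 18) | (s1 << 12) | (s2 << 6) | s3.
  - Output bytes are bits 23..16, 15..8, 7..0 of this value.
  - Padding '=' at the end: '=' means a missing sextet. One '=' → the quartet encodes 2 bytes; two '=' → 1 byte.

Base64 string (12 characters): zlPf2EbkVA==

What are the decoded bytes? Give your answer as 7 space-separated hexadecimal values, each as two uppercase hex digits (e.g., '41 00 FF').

After char 0 ('z'=51): chars_in_quartet=1 acc=0x33 bytes_emitted=0
After char 1 ('l'=37): chars_in_quartet=2 acc=0xCE5 bytes_emitted=0
After char 2 ('P'=15): chars_in_quartet=3 acc=0x3394F bytes_emitted=0
After char 3 ('f'=31): chars_in_quartet=4 acc=0xCE53DF -> emit CE 53 DF, reset; bytes_emitted=3
After char 4 ('2'=54): chars_in_quartet=1 acc=0x36 bytes_emitted=3
After char 5 ('E'=4): chars_in_quartet=2 acc=0xD84 bytes_emitted=3
After char 6 ('b'=27): chars_in_quartet=3 acc=0x3611B bytes_emitted=3
After char 7 ('k'=36): chars_in_quartet=4 acc=0xD846E4 -> emit D8 46 E4, reset; bytes_emitted=6
After char 8 ('V'=21): chars_in_quartet=1 acc=0x15 bytes_emitted=6
After char 9 ('A'=0): chars_in_quartet=2 acc=0x540 bytes_emitted=6
Padding '==': partial quartet acc=0x540 -> emit 54; bytes_emitted=7

Answer: CE 53 DF D8 46 E4 54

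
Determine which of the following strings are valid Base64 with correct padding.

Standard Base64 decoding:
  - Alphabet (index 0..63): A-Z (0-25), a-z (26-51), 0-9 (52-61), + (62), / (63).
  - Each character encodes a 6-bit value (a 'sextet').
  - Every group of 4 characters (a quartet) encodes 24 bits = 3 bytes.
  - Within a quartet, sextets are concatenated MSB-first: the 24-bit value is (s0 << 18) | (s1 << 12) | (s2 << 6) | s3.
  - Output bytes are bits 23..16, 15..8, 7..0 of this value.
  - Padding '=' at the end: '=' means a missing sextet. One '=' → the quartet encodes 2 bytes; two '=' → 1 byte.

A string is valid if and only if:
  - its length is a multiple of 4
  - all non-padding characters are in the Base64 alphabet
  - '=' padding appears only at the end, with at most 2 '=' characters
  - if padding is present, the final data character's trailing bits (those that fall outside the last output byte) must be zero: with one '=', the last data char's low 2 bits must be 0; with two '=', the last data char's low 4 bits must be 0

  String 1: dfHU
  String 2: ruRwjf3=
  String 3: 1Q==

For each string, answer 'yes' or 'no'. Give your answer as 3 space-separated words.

String 1: 'dfHU' → valid
String 2: 'ruRwjf3=' → invalid (bad trailing bits)
String 3: '1Q==' → valid

Answer: yes no yes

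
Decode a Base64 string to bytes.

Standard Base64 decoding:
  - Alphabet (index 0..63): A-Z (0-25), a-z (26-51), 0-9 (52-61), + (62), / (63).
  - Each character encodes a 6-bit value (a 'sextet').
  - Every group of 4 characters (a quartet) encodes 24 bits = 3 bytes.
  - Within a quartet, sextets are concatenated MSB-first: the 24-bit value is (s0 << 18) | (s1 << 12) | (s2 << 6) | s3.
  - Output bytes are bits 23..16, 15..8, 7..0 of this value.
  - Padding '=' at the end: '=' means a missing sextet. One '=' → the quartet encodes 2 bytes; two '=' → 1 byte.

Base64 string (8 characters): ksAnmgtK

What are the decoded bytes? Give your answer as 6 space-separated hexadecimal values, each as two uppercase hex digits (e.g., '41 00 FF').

Answer: 92 C0 27 9A 0B 4A

Derivation:
After char 0 ('k'=36): chars_in_quartet=1 acc=0x24 bytes_emitted=0
After char 1 ('s'=44): chars_in_quartet=2 acc=0x92C bytes_emitted=0
After char 2 ('A'=0): chars_in_quartet=3 acc=0x24B00 bytes_emitted=0
After char 3 ('n'=39): chars_in_quartet=4 acc=0x92C027 -> emit 92 C0 27, reset; bytes_emitted=3
After char 4 ('m'=38): chars_in_quartet=1 acc=0x26 bytes_emitted=3
After char 5 ('g'=32): chars_in_quartet=2 acc=0x9A0 bytes_emitted=3
After char 6 ('t'=45): chars_in_quartet=3 acc=0x2682D bytes_emitted=3
After char 7 ('K'=10): chars_in_quartet=4 acc=0x9A0B4A -> emit 9A 0B 4A, reset; bytes_emitted=6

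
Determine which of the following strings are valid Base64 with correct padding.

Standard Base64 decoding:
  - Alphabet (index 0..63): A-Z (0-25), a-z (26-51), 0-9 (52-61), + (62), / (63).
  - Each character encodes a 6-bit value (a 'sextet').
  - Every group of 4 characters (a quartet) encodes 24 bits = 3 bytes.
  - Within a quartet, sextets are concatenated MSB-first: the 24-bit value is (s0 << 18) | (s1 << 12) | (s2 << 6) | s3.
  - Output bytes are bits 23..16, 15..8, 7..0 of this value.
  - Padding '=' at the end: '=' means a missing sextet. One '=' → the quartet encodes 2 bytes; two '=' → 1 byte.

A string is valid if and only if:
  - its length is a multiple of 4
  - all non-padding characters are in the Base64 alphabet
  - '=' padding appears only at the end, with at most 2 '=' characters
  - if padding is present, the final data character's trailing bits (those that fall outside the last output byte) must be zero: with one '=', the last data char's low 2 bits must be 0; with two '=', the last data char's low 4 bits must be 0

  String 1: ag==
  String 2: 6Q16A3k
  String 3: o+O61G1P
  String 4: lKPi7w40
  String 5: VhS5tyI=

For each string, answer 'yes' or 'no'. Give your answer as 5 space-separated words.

Answer: yes no yes yes yes

Derivation:
String 1: 'ag==' → valid
String 2: '6Q16A3k' → invalid (len=7 not mult of 4)
String 3: 'o+O61G1P' → valid
String 4: 'lKPi7w40' → valid
String 5: 'VhS5tyI=' → valid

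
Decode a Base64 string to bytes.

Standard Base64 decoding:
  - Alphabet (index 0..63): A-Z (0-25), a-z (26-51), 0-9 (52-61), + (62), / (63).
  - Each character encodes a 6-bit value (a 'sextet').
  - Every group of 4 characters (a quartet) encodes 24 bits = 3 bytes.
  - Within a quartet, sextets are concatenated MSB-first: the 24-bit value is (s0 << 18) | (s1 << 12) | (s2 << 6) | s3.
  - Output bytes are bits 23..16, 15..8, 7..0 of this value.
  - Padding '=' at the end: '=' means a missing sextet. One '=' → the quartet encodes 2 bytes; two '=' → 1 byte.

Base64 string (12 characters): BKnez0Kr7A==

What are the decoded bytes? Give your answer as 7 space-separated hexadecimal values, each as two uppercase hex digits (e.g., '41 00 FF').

After char 0 ('B'=1): chars_in_quartet=1 acc=0x1 bytes_emitted=0
After char 1 ('K'=10): chars_in_quartet=2 acc=0x4A bytes_emitted=0
After char 2 ('n'=39): chars_in_quartet=3 acc=0x12A7 bytes_emitted=0
After char 3 ('e'=30): chars_in_quartet=4 acc=0x4A9DE -> emit 04 A9 DE, reset; bytes_emitted=3
After char 4 ('z'=51): chars_in_quartet=1 acc=0x33 bytes_emitted=3
After char 5 ('0'=52): chars_in_quartet=2 acc=0xCF4 bytes_emitted=3
After char 6 ('K'=10): chars_in_quartet=3 acc=0x33D0A bytes_emitted=3
After char 7 ('r'=43): chars_in_quartet=4 acc=0xCF42AB -> emit CF 42 AB, reset; bytes_emitted=6
After char 8 ('7'=59): chars_in_quartet=1 acc=0x3B bytes_emitted=6
After char 9 ('A'=0): chars_in_quartet=2 acc=0xEC0 bytes_emitted=6
Padding '==': partial quartet acc=0xEC0 -> emit EC; bytes_emitted=7

Answer: 04 A9 DE CF 42 AB EC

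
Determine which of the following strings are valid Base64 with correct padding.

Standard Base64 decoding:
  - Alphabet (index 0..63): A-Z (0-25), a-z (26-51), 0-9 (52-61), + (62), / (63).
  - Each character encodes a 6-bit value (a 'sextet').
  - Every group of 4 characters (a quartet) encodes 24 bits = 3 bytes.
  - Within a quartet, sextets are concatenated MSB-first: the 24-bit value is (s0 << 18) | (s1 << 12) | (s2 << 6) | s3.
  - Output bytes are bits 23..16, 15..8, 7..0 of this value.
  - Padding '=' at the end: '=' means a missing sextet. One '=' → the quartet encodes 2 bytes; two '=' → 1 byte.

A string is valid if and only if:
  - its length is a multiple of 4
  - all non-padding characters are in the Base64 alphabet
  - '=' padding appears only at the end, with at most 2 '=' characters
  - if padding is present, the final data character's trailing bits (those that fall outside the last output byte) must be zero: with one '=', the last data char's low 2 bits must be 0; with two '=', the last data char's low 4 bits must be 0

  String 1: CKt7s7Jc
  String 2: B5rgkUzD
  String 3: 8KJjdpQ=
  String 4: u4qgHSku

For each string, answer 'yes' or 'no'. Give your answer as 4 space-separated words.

Answer: yes yes yes yes

Derivation:
String 1: 'CKt7s7Jc' → valid
String 2: 'B5rgkUzD' → valid
String 3: '8KJjdpQ=' → valid
String 4: 'u4qgHSku' → valid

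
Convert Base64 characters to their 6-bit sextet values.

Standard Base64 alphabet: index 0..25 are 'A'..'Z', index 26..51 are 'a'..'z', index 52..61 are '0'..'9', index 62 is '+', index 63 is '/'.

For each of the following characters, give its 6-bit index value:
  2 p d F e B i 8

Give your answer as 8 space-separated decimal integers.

'2': 0..9 range, 52 + ord('2') − ord('0') = 54
'p': a..z range, 26 + ord('p') − ord('a') = 41
'd': a..z range, 26 + ord('d') − ord('a') = 29
'F': A..Z range, ord('F') − ord('A') = 5
'e': a..z range, 26 + ord('e') − ord('a') = 30
'B': A..Z range, ord('B') − ord('A') = 1
'i': a..z range, 26 + ord('i') − ord('a') = 34
'8': 0..9 range, 52 + ord('8') − ord('0') = 60

Answer: 54 41 29 5 30 1 34 60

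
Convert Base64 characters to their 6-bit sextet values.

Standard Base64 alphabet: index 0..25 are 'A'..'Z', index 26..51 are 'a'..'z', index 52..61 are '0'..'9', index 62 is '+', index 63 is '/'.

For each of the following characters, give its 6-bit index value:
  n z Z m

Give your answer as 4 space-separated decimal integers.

'n': a..z range, 26 + ord('n') − ord('a') = 39
'z': a..z range, 26 + ord('z') − ord('a') = 51
'Z': A..Z range, ord('Z') − ord('A') = 25
'm': a..z range, 26 + ord('m') − ord('a') = 38

Answer: 39 51 25 38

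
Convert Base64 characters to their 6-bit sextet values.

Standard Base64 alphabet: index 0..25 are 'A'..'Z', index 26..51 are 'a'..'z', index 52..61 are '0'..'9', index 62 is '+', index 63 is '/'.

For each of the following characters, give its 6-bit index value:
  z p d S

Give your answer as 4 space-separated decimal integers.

Answer: 51 41 29 18

Derivation:
'z': a..z range, 26 + ord('z') − ord('a') = 51
'p': a..z range, 26 + ord('p') − ord('a') = 41
'd': a..z range, 26 + ord('d') − ord('a') = 29
'S': A..Z range, ord('S') − ord('A') = 18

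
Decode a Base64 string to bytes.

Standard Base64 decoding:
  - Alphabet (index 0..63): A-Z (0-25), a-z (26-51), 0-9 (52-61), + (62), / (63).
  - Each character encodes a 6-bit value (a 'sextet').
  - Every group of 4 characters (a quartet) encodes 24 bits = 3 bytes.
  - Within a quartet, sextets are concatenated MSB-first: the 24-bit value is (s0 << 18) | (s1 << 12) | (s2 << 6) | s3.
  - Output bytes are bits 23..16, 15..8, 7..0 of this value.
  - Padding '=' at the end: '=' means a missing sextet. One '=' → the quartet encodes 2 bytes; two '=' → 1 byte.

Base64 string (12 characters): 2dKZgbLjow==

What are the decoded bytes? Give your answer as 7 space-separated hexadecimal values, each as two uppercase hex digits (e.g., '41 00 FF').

Answer: D9 D2 99 81 B2 E3 A3

Derivation:
After char 0 ('2'=54): chars_in_quartet=1 acc=0x36 bytes_emitted=0
After char 1 ('d'=29): chars_in_quartet=2 acc=0xD9D bytes_emitted=0
After char 2 ('K'=10): chars_in_quartet=3 acc=0x3674A bytes_emitted=0
After char 3 ('Z'=25): chars_in_quartet=4 acc=0xD9D299 -> emit D9 D2 99, reset; bytes_emitted=3
After char 4 ('g'=32): chars_in_quartet=1 acc=0x20 bytes_emitted=3
After char 5 ('b'=27): chars_in_quartet=2 acc=0x81B bytes_emitted=3
After char 6 ('L'=11): chars_in_quartet=3 acc=0x206CB bytes_emitted=3
After char 7 ('j'=35): chars_in_quartet=4 acc=0x81B2E3 -> emit 81 B2 E3, reset; bytes_emitted=6
After char 8 ('o'=40): chars_in_quartet=1 acc=0x28 bytes_emitted=6
After char 9 ('w'=48): chars_in_quartet=2 acc=0xA30 bytes_emitted=6
Padding '==': partial quartet acc=0xA30 -> emit A3; bytes_emitted=7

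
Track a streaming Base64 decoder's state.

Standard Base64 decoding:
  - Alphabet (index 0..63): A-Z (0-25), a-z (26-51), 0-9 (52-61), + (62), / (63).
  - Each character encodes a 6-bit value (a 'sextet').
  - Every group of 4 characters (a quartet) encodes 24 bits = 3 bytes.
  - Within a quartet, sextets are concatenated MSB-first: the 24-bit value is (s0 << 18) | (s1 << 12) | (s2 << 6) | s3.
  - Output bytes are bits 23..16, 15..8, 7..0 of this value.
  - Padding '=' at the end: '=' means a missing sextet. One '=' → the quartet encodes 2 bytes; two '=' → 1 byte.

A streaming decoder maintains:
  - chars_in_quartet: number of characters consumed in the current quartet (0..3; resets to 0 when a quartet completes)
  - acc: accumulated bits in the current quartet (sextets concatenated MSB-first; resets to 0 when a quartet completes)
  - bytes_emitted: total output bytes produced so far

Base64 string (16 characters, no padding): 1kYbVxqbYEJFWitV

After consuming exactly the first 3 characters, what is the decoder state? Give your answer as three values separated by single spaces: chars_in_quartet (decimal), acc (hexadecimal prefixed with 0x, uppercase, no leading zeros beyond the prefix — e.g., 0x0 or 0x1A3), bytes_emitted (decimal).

After char 0 ('1'=53): chars_in_quartet=1 acc=0x35 bytes_emitted=0
After char 1 ('k'=36): chars_in_quartet=2 acc=0xD64 bytes_emitted=0
After char 2 ('Y'=24): chars_in_quartet=3 acc=0x35918 bytes_emitted=0

Answer: 3 0x35918 0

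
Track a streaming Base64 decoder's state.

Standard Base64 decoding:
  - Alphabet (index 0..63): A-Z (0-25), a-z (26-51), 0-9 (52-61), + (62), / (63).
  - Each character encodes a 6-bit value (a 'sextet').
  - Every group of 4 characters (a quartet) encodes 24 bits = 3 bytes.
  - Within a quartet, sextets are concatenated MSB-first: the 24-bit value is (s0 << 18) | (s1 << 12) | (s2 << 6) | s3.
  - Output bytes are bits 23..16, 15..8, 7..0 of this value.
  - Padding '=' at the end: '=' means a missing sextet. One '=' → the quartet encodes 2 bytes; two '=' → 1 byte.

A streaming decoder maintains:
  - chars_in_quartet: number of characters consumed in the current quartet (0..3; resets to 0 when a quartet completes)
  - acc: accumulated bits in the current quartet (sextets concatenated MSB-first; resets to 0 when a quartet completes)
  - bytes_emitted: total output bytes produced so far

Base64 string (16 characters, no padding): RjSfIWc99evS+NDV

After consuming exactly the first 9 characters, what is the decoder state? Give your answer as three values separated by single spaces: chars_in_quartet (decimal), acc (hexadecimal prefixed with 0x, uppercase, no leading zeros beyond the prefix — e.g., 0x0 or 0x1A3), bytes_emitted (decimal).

After char 0 ('R'=17): chars_in_quartet=1 acc=0x11 bytes_emitted=0
After char 1 ('j'=35): chars_in_quartet=2 acc=0x463 bytes_emitted=0
After char 2 ('S'=18): chars_in_quartet=3 acc=0x118D2 bytes_emitted=0
After char 3 ('f'=31): chars_in_quartet=4 acc=0x46349F -> emit 46 34 9F, reset; bytes_emitted=3
After char 4 ('I'=8): chars_in_quartet=1 acc=0x8 bytes_emitted=3
After char 5 ('W'=22): chars_in_quartet=2 acc=0x216 bytes_emitted=3
After char 6 ('c'=28): chars_in_quartet=3 acc=0x859C bytes_emitted=3
After char 7 ('9'=61): chars_in_quartet=4 acc=0x21673D -> emit 21 67 3D, reset; bytes_emitted=6
After char 8 ('9'=61): chars_in_quartet=1 acc=0x3D bytes_emitted=6

Answer: 1 0x3D 6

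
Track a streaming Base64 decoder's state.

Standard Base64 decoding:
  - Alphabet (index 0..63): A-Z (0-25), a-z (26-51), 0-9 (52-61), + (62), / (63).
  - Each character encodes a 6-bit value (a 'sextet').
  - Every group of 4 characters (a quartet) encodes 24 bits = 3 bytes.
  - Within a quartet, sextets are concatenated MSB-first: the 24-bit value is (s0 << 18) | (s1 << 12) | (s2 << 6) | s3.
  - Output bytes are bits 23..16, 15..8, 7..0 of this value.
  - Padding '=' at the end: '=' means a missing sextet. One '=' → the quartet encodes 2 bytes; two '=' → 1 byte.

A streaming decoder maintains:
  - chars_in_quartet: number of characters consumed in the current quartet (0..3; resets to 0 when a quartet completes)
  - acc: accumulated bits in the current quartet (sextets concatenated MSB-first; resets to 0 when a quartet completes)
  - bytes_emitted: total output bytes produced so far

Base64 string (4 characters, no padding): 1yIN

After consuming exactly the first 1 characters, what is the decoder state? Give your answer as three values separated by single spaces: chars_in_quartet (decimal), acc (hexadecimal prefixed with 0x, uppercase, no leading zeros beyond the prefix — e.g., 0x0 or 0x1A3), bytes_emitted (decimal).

Answer: 1 0x35 0

Derivation:
After char 0 ('1'=53): chars_in_quartet=1 acc=0x35 bytes_emitted=0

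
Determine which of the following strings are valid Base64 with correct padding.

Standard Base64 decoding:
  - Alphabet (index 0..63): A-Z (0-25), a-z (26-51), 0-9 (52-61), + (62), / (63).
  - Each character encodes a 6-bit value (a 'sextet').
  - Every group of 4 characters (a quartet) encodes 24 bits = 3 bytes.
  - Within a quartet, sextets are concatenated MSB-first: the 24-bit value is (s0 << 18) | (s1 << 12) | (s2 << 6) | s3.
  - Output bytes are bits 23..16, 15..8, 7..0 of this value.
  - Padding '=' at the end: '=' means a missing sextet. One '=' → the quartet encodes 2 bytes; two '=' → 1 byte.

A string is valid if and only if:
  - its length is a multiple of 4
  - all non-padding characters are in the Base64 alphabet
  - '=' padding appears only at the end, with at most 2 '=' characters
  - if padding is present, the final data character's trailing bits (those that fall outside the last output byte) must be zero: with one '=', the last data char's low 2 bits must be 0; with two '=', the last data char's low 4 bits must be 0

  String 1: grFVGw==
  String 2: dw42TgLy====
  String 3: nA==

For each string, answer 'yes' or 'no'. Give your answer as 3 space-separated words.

String 1: 'grFVGw==' → valid
String 2: 'dw42TgLy====' → invalid (4 pad chars (max 2))
String 3: 'nA==' → valid

Answer: yes no yes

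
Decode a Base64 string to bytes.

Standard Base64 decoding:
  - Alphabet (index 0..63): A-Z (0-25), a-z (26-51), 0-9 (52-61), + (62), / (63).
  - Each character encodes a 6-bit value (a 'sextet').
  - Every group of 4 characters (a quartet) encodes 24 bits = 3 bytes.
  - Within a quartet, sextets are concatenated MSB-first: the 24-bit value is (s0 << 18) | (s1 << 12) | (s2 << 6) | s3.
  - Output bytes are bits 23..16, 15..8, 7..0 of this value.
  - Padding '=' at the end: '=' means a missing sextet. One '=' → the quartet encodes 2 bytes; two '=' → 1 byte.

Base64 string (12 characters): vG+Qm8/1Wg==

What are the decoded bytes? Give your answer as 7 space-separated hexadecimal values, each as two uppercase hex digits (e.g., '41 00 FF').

After char 0 ('v'=47): chars_in_quartet=1 acc=0x2F bytes_emitted=0
After char 1 ('G'=6): chars_in_quartet=2 acc=0xBC6 bytes_emitted=0
After char 2 ('+'=62): chars_in_quartet=3 acc=0x2F1BE bytes_emitted=0
After char 3 ('Q'=16): chars_in_quartet=4 acc=0xBC6F90 -> emit BC 6F 90, reset; bytes_emitted=3
After char 4 ('m'=38): chars_in_quartet=1 acc=0x26 bytes_emitted=3
After char 5 ('8'=60): chars_in_quartet=2 acc=0x9BC bytes_emitted=3
After char 6 ('/'=63): chars_in_quartet=3 acc=0x26F3F bytes_emitted=3
After char 7 ('1'=53): chars_in_quartet=4 acc=0x9BCFF5 -> emit 9B CF F5, reset; bytes_emitted=6
After char 8 ('W'=22): chars_in_quartet=1 acc=0x16 bytes_emitted=6
After char 9 ('g'=32): chars_in_quartet=2 acc=0x5A0 bytes_emitted=6
Padding '==': partial quartet acc=0x5A0 -> emit 5A; bytes_emitted=7

Answer: BC 6F 90 9B CF F5 5A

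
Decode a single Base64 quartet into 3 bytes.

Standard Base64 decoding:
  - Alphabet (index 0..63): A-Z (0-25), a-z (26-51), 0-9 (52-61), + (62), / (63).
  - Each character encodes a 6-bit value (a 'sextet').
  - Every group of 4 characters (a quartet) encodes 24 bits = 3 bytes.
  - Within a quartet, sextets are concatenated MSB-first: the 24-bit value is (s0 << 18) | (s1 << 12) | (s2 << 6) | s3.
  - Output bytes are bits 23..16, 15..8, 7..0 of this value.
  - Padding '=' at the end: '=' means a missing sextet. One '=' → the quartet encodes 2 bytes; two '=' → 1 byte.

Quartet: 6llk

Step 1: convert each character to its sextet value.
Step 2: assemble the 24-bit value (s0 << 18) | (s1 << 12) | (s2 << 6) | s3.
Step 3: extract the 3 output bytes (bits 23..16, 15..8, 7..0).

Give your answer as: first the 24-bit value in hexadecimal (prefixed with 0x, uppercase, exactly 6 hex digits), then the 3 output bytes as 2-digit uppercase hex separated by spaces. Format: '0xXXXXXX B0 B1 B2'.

Answer: 0xEA5964 EA 59 64

Derivation:
Sextets: 6=58, l=37, l=37, k=36
24-bit: (58<<18) | (37<<12) | (37<<6) | 36
      = 0xE80000 | 0x025000 | 0x000940 | 0x000024
      = 0xEA5964
Bytes: (v>>16)&0xFF=EA, (v>>8)&0xFF=59, v&0xFF=64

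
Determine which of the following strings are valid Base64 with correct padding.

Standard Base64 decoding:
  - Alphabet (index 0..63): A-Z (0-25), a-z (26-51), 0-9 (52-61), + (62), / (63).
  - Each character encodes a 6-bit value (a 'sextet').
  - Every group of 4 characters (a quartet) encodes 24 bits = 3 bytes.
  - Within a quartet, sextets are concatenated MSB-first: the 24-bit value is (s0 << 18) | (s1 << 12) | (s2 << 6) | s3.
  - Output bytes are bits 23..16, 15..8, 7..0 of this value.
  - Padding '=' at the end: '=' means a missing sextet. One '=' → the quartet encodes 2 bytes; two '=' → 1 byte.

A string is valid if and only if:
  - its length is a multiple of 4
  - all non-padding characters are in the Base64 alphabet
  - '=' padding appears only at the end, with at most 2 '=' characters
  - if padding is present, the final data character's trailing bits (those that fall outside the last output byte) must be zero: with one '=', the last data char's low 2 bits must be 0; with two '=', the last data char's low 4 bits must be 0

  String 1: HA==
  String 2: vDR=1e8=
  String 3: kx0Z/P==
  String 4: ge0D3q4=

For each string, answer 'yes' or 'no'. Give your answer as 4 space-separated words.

String 1: 'HA==' → valid
String 2: 'vDR=1e8=' → invalid (bad char(s): ['=']; '=' in middle)
String 3: 'kx0Z/P==' → invalid (bad trailing bits)
String 4: 'ge0D3q4=' → valid

Answer: yes no no yes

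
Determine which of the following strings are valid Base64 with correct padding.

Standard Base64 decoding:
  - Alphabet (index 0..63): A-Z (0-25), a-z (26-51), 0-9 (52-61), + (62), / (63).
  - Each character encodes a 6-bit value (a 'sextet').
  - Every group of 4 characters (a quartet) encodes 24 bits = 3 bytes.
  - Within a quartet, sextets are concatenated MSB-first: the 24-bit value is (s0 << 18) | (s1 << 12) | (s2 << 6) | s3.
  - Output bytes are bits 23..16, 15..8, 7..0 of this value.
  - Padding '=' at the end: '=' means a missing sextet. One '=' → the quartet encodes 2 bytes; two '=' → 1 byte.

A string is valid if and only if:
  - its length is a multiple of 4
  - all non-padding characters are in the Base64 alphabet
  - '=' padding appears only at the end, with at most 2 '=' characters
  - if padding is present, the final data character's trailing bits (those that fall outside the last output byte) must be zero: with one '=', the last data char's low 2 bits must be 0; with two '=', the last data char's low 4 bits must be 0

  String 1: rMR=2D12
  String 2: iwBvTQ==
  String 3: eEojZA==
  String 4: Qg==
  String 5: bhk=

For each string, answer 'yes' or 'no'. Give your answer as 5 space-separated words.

String 1: 'rMR=2D12' → invalid (bad char(s): ['=']; '=' in middle)
String 2: 'iwBvTQ==' → valid
String 3: 'eEojZA==' → valid
String 4: 'Qg==' → valid
String 5: 'bhk=' → valid

Answer: no yes yes yes yes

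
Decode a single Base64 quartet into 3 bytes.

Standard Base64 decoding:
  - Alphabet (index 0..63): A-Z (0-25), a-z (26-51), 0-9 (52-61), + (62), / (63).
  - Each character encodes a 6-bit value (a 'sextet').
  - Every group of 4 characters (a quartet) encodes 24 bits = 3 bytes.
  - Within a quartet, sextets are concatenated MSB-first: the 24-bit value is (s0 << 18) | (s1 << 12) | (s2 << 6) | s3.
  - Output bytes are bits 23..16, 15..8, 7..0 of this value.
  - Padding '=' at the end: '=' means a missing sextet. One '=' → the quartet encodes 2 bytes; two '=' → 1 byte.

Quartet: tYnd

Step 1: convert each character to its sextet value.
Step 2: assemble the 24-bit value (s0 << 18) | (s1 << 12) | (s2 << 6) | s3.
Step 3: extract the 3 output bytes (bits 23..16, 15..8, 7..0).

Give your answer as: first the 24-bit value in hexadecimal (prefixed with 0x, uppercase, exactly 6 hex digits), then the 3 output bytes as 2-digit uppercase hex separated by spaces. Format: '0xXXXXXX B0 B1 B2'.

Answer: 0xB589DD B5 89 DD

Derivation:
Sextets: t=45, Y=24, n=39, d=29
24-bit: (45<<18) | (24<<12) | (39<<6) | 29
      = 0xB40000 | 0x018000 | 0x0009C0 | 0x00001D
      = 0xB589DD
Bytes: (v>>16)&0xFF=B5, (v>>8)&0xFF=89, v&0xFF=DD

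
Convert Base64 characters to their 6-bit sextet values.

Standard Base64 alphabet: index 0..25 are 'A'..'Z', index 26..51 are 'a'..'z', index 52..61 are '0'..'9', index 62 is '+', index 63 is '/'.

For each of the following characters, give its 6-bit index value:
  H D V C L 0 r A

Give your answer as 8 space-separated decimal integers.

Answer: 7 3 21 2 11 52 43 0

Derivation:
'H': A..Z range, ord('H') − ord('A') = 7
'D': A..Z range, ord('D') − ord('A') = 3
'V': A..Z range, ord('V') − ord('A') = 21
'C': A..Z range, ord('C') − ord('A') = 2
'L': A..Z range, ord('L') − ord('A') = 11
'0': 0..9 range, 52 + ord('0') − ord('0') = 52
'r': a..z range, 26 + ord('r') − ord('a') = 43
'A': A..Z range, ord('A') − ord('A') = 0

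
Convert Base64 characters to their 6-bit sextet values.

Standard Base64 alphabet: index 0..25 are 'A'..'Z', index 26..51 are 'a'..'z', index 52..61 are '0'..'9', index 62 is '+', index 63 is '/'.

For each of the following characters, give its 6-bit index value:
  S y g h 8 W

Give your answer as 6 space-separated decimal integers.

Answer: 18 50 32 33 60 22

Derivation:
'S': A..Z range, ord('S') − ord('A') = 18
'y': a..z range, 26 + ord('y') − ord('a') = 50
'g': a..z range, 26 + ord('g') − ord('a') = 32
'h': a..z range, 26 + ord('h') − ord('a') = 33
'8': 0..9 range, 52 + ord('8') − ord('0') = 60
'W': A..Z range, ord('W') − ord('A') = 22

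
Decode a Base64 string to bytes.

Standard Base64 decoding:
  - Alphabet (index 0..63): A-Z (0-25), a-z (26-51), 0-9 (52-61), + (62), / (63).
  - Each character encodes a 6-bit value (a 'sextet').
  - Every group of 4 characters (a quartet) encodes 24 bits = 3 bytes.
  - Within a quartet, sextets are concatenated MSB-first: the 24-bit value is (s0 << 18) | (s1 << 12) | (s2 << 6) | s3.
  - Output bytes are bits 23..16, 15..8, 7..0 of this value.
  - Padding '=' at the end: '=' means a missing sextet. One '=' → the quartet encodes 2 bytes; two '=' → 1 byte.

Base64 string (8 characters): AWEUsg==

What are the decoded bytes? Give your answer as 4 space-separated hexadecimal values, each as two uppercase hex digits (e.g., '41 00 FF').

Answer: 01 61 14 B2

Derivation:
After char 0 ('A'=0): chars_in_quartet=1 acc=0x0 bytes_emitted=0
After char 1 ('W'=22): chars_in_quartet=2 acc=0x16 bytes_emitted=0
After char 2 ('E'=4): chars_in_quartet=3 acc=0x584 bytes_emitted=0
After char 3 ('U'=20): chars_in_quartet=4 acc=0x16114 -> emit 01 61 14, reset; bytes_emitted=3
After char 4 ('s'=44): chars_in_quartet=1 acc=0x2C bytes_emitted=3
After char 5 ('g'=32): chars_in_quartet=2 acc=0xB20 bytes_emitted=3
Padding '==': partial quartet acc=0xB20 -> emit B2; bytes_emitted=4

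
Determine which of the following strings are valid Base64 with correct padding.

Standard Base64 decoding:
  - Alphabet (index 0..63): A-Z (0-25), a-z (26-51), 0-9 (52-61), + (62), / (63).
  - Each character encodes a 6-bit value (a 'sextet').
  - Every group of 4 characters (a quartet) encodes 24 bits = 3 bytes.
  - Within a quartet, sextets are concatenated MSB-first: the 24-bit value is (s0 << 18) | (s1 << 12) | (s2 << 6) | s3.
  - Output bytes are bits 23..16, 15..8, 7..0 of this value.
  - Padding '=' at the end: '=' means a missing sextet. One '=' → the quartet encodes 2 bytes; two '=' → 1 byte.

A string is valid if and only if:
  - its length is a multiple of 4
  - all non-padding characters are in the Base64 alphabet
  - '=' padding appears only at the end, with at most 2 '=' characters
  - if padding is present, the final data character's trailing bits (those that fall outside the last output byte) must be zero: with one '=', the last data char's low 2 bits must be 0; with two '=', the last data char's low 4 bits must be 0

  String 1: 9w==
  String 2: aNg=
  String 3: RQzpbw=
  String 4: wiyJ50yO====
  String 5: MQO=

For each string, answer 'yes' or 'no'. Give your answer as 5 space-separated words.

Answer: yes yes no no no

Derivation:
String 1: '9w==' → valid
String 2: 'aNg=' → valid
String 3: 'RQzpbw=' → invalid (len=7 not mult of 4)
String 4: 'wiyJ50yO====' → invalid (4 pad chars (max 2))
String 5: 'MQO=' → invalid (bad trailing bits)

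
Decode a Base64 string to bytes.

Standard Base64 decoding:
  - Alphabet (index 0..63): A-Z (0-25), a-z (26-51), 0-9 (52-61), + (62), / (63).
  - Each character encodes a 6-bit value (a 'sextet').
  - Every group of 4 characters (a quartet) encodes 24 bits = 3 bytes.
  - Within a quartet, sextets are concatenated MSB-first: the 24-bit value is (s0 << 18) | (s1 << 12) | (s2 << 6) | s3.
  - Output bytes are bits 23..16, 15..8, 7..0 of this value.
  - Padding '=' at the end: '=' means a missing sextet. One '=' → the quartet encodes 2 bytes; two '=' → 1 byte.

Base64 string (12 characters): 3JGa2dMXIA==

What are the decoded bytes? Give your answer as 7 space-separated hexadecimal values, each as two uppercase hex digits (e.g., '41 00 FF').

After char 0 ('3'=55): chars_in_quartet=1 acc=0x37 bytes_emitted=0
After char 1 ('J'=9): chars_in_quartet=2 acc=0xDC9 bytes_emitted=0
After char 2 ('G'=6): chars_in_quartet=3 acc=0x37246 bytes_emitted=0
After char 3 ('a'=26): chars_in_quartet=4 acc=0xDC919A -> emit DC 91 9A, reset; bytes_emitted=3
After char 4 ('2'=54): chars_in_quartet=1 acc=0x36 bytes_emitted=3
After char 5 ('d'=29): chars_in_quartet=2 acc=0xD9D bytes_emitted=3
After char 6 ('M'=12): chars_in_quartet=3 acc=0x3674C bytes_emitted=3
After char 7 ('X'=23): chars_in_quartet=4 acc=0xD9D317 -> emit D9 D3 17, reset; bytes_emitted=6
After char 8 ('I'=8): chars_in_quartet=1 acc=0x8 bytes_emitted=6
After char 9 ('A'=0): chars_in_quartet=2 acc=0x200 bytes_emitted=6
Padding '==': partial quartet acc=0x200 -> emit 20; bytes_emitted=7

Answer: DC 91 9A D9 D3 17 20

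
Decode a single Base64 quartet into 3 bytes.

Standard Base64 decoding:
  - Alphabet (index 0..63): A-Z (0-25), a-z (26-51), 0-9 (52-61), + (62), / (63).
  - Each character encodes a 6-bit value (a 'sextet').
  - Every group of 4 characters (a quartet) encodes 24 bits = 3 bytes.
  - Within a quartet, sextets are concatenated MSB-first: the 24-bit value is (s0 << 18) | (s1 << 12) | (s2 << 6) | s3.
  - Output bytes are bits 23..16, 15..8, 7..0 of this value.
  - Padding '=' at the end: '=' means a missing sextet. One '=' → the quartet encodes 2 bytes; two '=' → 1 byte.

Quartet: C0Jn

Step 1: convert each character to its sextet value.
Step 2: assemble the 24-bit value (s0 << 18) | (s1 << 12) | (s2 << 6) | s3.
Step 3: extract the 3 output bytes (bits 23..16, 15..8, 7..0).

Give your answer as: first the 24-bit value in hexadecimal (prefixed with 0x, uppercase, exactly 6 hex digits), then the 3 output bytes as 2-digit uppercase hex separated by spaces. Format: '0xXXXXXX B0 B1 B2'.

Answer: 0x0B4267 0B 42 67

Derivation:
Sextets: C=2, 0=52, J=9, n=39
24-bit: (2<<18) | (52<<12) | (9<<6) | 39
      = 0x080000 | 0x034000 | 0x000240 | 0x000027
      = 0x0B4267
Bytes: (v>>16)&0xFF=0B, (v>>8)&0xFF=42, v&0xFF=67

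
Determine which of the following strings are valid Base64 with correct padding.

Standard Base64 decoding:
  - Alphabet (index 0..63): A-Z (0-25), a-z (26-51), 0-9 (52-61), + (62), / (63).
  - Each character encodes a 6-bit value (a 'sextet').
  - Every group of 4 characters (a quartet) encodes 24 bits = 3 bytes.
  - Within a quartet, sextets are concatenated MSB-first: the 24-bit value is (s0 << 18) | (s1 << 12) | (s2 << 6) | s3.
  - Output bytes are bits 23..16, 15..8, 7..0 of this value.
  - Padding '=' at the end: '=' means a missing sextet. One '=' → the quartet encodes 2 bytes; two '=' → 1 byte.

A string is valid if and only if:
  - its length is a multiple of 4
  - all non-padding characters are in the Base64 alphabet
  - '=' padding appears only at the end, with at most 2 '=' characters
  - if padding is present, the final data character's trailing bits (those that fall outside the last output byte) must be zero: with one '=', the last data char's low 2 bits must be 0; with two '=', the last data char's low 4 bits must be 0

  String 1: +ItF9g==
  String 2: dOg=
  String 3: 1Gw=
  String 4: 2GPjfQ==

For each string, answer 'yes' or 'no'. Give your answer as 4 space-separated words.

Answer: yes yes yes yes

Derivation:
String 1: '+ItF9g==' → valid
String 2: 'dOg=' → valid
String 3: '1Gw=' → valid
String 4: '2GPjfQ==' → valid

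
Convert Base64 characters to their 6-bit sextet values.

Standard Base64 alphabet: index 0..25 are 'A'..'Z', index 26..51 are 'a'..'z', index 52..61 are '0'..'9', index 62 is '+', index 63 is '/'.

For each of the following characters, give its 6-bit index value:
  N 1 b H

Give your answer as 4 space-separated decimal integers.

Answer: 13 53 27 7

Derivation:
'N': A..Z range, ord('N') − ord('A') = 13
'1': 0..9 range, 52 + ord('1') − ord('0') = 53
'b': a..z range, 26 + ord('b') − ord('a') = 27
'H': A..Z range, ord('H') − ord('A') = 7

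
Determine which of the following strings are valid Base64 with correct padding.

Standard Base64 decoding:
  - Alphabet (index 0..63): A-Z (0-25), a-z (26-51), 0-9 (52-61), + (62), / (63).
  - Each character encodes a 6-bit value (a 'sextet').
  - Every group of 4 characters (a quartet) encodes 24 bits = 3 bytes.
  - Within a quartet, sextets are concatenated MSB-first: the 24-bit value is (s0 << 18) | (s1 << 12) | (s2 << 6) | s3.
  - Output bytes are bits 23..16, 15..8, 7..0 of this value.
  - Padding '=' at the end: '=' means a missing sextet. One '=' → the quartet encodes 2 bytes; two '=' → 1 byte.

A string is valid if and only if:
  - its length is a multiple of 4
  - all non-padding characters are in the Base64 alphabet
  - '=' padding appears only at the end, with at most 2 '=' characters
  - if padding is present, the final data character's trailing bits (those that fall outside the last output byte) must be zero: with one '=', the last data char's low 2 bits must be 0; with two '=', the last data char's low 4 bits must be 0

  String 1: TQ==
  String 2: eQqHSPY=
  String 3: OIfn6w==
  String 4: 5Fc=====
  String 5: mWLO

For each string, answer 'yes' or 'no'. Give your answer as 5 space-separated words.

String 1: 'TQ==' → valid
String 2: 'eQqHSPY=' → valid
String 3: 'OIfn6w==' → valid
String 4: '5Fc=====' → invalid (5 pad chars (max 2))
String 5: 'mWLO' → valid

Answer: yes yes yes no yes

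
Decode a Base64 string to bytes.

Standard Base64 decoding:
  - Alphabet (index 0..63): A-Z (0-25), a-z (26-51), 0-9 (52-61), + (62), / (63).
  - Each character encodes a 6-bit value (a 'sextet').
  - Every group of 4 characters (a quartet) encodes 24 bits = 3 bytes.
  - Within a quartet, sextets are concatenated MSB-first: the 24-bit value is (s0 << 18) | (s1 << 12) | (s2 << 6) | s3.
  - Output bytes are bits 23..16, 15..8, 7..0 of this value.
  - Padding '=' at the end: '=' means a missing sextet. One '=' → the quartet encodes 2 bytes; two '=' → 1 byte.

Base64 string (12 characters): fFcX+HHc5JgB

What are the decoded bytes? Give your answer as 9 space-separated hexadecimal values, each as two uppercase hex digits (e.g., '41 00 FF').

Answer: 7C 57 17 F8 71 DC E4 98 01

Derivation:
After char 0 ('f'=31): chars_in_quartet=1 acc=0x1F bytes_emitted=0
After char 1 ('F'=5): chars_in_quartet=2 acc=0x7C5 bytes_emitted=0
After char 2 ('c'=28): chars_in_quartet=3 acc=0x1F15C bytes_emitted=0
After char 3 ('X'=23): chars_in_quartet=4 acc=0x7C5717 -> emit 7C 57 17, reset; bytes_emitted=3
After char 4 ('+'=62): chars_in_quartet=1 acc=0x3E bytes_emitted=3
After char 5 ('H'=7): chars_in_quartet=2 acc=0xF87 bytes_emitted=3
After char 6 ('H'=7): chars_in_quartet=3 acc=0x3E1C7 bytes_emitted=3
After char 7 ('c'=28): chars_in_quartet=4 acc=0xF871DC -> emit F8 71 DC, reset; bytes_emitted=6
After char 8 ('5'=57): chars_in_quartet=1 acc=0x39 bytes_emitted=6
After char 9 ('J'=9): chars_in_quartet=2 acc=0xE49 bytes_emitted=6
After char 10 ('g'=32): chars_in_quartet=3 acc=0x39260 bytes_emitted=6
After char 11 ('B'=1): chars_in_quartet=4 acc=0xE49801 -> emit E4 98 01, reset; bytes_emitted=9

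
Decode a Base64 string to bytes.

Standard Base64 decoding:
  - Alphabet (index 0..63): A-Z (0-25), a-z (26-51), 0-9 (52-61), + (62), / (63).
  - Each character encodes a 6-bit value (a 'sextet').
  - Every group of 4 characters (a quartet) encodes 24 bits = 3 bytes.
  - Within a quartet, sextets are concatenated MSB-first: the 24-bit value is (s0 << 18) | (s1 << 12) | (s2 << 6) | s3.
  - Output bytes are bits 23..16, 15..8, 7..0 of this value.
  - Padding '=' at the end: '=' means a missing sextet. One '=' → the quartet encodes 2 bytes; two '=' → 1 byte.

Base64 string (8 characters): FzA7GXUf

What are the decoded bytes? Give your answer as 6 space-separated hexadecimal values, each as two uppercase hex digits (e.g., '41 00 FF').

After char 0 ('F'=5): chars_in_quartet=1 acc=0x5 bytes_emitted=0
After char 1 ('z'=51): chars_in_quartet=2 acc=0x173 bytes_emitted=0
After char 2 ('A'=0): chars_in_quartet=3 acc=0x5CC0 bytes_emitted=0
After char 3 ('7'=59): chars_in_quartet=4 acc=0x17303B -> emit 17 30 3B, reset; bytes_emitted=3
After char 4 ('G'=6): chars_in_quartet=1 acc=0x6 bytes_emitted=3
After char 5 ('X'=23): chars_in_quartet=2 acc=0x197 bytes_emitted=3
After char 6 ('U'=20): chars_in_quartet=3 acc=0x65D4 bytes_emitted=3
After char 7 ('f'=31): chars_in_quartet=4 acc=0x19751F -> emit 19 75 1F, reset; bytes_emitted=6

Answer: 17 30 3B 19 75 1F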